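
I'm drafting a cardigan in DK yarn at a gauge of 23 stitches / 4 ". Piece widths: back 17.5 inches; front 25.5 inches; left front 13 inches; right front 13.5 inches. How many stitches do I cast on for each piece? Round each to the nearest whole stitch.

Rate = 23/4 = 5.75 sts per in.
back: 17.5 × 5.75 = 100.62 → 101.
front: 25.5 × 5.75 = 146.62 → 147.
left front: 13 × 5.75 = 74.75 → 75.
right front: 13.5 × 5.75 = 77.62 → 78.

back 101; front 147; left front 75; right front 78.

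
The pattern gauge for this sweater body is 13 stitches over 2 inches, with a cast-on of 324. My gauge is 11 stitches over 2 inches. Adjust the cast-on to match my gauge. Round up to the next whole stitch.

Scale factor = 11 / 13 = 0.846.
324 × 11 / 13 = 274.15 sts.
→ 275 sts.

CO 275 sts.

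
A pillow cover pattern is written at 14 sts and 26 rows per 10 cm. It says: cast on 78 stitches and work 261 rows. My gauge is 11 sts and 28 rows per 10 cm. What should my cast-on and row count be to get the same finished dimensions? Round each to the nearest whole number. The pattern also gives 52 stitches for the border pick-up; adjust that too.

Stitches: 78 × 11/14 = 61.29 → 61.
Rows: 261 × 28/26 = 281.08 → 281.
border pick-up: 52 × 11/14 = 40.86 → 41.

Cast on 61 stitches; work 281 rows; border pick-up 41 stitches.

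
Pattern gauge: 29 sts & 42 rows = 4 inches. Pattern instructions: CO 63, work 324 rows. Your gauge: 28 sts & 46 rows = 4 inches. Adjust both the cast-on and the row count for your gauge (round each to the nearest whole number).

Cast on 61 stitches; work 355 rows.

Stitches: 63 × 28/29 = 60.83 → 61.
Rows: 324 × 46/42 = 354.86 → 355.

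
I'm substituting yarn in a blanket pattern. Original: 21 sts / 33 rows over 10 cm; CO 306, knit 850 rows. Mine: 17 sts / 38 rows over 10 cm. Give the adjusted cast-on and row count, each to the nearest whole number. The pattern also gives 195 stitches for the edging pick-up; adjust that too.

Cast on 248 stitches; work 979 rows; edging pick-up 158 stitches.

Stitches: 306 × 17/21 = 247.71 → 248.
Rows: 850 × 38/33 = 978.79 → 979.
edging pick-up: 195 × 17/21 = 157.86 → 158.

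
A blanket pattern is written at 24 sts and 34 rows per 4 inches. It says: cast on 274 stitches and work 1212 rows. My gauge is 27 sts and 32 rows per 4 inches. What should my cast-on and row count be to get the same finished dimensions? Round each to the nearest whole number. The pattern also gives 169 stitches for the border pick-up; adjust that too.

Cast on 308 stitches; work 1141 rows; border pick-up 190 stitches.

Stitches: 274 × 27/24 = 308.25 → 308.
Rows: 1212 × 32/34 = 1140.71 → 1141.
border pick-up: 169 × 27/24 = 190.12 → 190.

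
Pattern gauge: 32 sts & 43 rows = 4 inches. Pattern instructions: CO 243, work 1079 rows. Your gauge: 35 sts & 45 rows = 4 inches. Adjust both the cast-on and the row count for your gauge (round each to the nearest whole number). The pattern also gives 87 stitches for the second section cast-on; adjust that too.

Cast on 266 stitches; work 1129 rows; second section cast-on 95 stitches.

Stitches: 243 × 35/32 = 265.78 → 266.
Rows: 1079 × 45/43 = 1129.19 → 1129.
second section cast-on: 87 × 35/32 = 95.16 → 95.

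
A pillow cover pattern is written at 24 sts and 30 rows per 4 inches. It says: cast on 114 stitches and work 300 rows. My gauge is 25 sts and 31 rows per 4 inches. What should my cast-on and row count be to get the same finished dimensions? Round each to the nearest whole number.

Cast on 119 stitches; work 310 rows.

Stitches: 114 × 25/24 = 118.75 → 119.
Rows: 300 × 31/30 = 310.00 → 310.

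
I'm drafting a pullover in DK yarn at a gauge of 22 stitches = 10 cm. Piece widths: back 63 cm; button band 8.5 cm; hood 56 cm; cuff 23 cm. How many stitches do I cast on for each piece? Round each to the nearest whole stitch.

back 139; button band 19; hood 123; cuff 51.

Rate = 22/10 = 2.2 sts per cm.
back: 63 × 2.2 = 138.60 → 139.
button band: 8.5 × 2.2 = 18.70 → 19.
hood: 56 × 2.2 = 123.20 → 123.
cuff: 23 × 2.2 = 50.60 → 51.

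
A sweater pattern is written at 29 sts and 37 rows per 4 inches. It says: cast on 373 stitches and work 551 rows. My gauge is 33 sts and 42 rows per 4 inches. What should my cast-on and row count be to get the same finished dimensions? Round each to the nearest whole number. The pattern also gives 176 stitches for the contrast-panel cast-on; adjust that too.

Cast on 424 stitches; work 625 rows; contrast-panel cast-on 200 stitches.

Stitches: 373 × 33/29 = 424.45 → 424.
Rows: 551 × 42/37 = 625.46 → 625.
contrast-panel cast-on: 176 × 33/29 = 200.28 → 200.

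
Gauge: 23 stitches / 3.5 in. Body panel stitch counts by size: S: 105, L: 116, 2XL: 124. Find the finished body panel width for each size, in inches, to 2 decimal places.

S 15.98 inches; L 17.65 inches; 2XL 18.87 inches.

23/3.5 = 6.571 sts per in.
S: 105 / 6.571 = 15.978 → 15.98 in.
L: 116 / 6.571 = 17.652 → 17.65 in.
2XL: 124 / 6.571 = 18.870 → 18.87 in.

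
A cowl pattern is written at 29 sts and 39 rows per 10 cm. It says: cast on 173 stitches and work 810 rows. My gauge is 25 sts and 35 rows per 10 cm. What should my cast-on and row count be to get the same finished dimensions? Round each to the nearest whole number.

Cast on 149 stitches; work 727 rows.

Stitches: 173 × 25/29 = 149.14 → 149.
Rows: 810 × 35/39 = 726.92 → 727.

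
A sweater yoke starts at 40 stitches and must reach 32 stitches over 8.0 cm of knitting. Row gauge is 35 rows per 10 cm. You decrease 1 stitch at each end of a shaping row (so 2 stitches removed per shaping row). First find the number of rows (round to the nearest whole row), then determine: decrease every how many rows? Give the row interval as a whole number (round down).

Decrease every 7th row.

Rows = 8.0 × 3.5 = 28.0 → 28 rows.
Stitches to remove: 8 → 4 shaping rows (at 2 st each).
28 / 4 = 7.00 → every 7 rows.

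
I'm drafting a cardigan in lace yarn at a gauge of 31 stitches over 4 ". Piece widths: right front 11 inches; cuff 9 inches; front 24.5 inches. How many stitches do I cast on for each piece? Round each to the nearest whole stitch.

right front 85; cuff 70; front 190.

Rate = 31/4 = 7.75 sts per in.
right front: 11 × 7.75 = 85.25 → 85.
cuff: 9 × 7.75 = 69.75 → 70.
front: 24.5 × 7.75 = 189.88 → 190.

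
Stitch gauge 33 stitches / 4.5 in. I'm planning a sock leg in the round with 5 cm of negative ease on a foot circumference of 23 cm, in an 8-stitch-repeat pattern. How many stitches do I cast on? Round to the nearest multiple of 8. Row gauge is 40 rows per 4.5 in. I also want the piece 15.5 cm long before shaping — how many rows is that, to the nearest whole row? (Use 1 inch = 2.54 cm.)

Finished = 23 − 5 = 18 cm.
18 cm × 1/2.54 = 7.09 inches.
33/4.5 = 7.333 sts per in; 7.09 × 7.333 = 51.97 sts.
Nearest multiple of 8 → 48.
15.5 cm = 6.10 inches; × 8.889 = 54.24 → 54 rows.

Cast on 48 stitches; work 54 rows.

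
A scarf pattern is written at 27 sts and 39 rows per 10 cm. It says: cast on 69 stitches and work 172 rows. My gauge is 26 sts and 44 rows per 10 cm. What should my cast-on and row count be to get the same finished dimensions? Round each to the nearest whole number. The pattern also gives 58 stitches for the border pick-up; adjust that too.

Cast on 66 stitches; work 194 rows; border pick-up 56 stitches.

Stitches: 69 × 26/27 = 66.44 → 66.
Rows: 172 × 44/39 = 194.05 → 194.
border pick-up: 58 × 26/27 = 55.85 → 56.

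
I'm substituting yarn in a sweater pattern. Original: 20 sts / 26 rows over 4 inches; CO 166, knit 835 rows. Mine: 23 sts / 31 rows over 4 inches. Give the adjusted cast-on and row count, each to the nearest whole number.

Stitches: 166 × 23/20 = 190.90 → 191.
Rows: 835 × 31/26 = 995.58 → 996.

Cast on 191 stitches; work 996 rows.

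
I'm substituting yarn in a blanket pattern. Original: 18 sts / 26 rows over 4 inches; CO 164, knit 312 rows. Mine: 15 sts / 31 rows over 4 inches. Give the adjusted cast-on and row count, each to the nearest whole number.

Stitches: 164 × 15/18 = 136.67 → 137.
Rows: 312 × 31/26 = 372.00 → 372.

Cast on 137 stitches; work 372 rows.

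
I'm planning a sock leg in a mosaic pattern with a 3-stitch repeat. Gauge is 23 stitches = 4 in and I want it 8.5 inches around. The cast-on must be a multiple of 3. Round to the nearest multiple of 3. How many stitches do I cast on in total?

Cast on 48 stitches.

23 / 4 = 5.75 sts per inch.
8.5 × 5.75 = 48.88 sts.
Nearest multiple of 3: 48.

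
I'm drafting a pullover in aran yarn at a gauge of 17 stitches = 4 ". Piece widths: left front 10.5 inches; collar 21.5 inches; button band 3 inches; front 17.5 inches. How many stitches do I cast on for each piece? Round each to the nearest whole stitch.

Rate = 17/4 = 4.25 sts per in.
left front: 10.5 × 4.25 = 44.62 → 45.
collar: 21.5 × 4.25 = 91.38 → 91.
button band: 3 × 4.25 = 12.75 → 13.
front: 17.5 × 4.25 = 74.38 → 74.

left front 45; collar 91; button band 13; front 74.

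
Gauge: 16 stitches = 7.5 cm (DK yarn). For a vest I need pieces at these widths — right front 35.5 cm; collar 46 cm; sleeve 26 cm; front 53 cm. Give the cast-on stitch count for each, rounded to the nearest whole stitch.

right front 76; collar 98; sleeve 55; front 113.

Rate = 16/7.5 = 2.133 sts per cm.
right front: 35.5 × 2.133 = 75.73 → 76.
collar: 46 × 2.133 = 98.13 → 98.
sleeve: 26 × 2.133 = 55.47 → 55.
front: 53 × 2.133 = 113.07 → 113.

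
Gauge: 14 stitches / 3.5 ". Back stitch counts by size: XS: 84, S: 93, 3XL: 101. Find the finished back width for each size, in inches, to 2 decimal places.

14/3.5 = 4 sts per in.
XS: 84 / 4 = 21.000 → 21.00 in.
S: 93 / 4 = 23.250 → 23.25 in.
3XL: 101 / 4 = 25.250 → 25.25 in.

XS 21.00 inches; S 23.25 inches; 3XL 25.25 inches.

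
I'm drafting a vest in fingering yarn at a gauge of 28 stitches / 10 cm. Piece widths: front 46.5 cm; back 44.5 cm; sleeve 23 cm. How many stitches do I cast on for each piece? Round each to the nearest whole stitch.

Rate = 28/10 = 2.8 sts per cm.
front: 46.5 × 2.8 = 130.20 → 130.
back: 44.5 × 2.8 = 124.60 → 125.
sleeve: 23 × 2.8 = 64.40 → 64.

front 130; back 125; sleeve 64.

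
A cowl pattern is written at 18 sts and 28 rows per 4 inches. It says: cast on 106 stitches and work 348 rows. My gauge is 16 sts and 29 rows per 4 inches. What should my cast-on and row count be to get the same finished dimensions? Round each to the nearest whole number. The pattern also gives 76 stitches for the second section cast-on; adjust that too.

Cast on 94 stitches; work 360 rows; second section cast-on 68 stitches.

Stitches: 106 × 16/18 = 94.22 → 94.
Rows: 348 × 29/28 = 360.43 → 360.
second section cast-on: 76 × 16/18 = 67.56 → 68.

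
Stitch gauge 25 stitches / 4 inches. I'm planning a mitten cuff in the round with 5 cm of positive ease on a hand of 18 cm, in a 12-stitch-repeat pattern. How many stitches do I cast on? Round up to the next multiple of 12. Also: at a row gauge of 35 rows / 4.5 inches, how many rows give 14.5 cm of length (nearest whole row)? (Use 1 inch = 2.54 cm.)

Cast on 60 stitches; work 44 rows.

Finished = 18 + 5 = 23 cm.
23 cm × 1/2.54 = 9.06 inches.
25/4 = 6.25 sts per in; 9.06 × 6.25 = 56.59 sts.
Next multiple of 12 → 60.
14.5 cm = 5.71 inches; × 7.778 = 44.40 → 44 rows.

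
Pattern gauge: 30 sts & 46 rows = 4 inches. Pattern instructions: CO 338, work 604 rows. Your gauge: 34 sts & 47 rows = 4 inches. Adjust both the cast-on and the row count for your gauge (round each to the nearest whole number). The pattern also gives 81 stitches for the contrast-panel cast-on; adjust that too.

Cast on 383 stitches; work 617 rows; contrast-panel cast-on 92 stitches.

Stitches: 338 × 34/30 = 383.07 → 383.
Rows: 604 × 47/46 = 617.13 → 617.
contrast-panel cast-on: 81 × 34/30 = 91.80 → 92.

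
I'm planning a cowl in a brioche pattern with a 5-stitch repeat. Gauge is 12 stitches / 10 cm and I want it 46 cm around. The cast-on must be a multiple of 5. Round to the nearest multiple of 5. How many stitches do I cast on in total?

12 / 10 = 1.2 sts per cm.
46 × 1.2 = 55.20 sts.
Nearest multiple of 5: 55.

55 stitches.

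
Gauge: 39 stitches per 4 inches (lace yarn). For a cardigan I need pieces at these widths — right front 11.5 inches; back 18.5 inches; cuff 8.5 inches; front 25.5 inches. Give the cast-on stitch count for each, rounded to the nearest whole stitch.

Rate = 39/4 = 9.75 sts per in.
right front: 11.5 × 9.75 = 112.12 → 112.
back: 18.5 × 9.75 = 180.38 → 180.
cuff: 8.5 × 9.75 = 82.88 → 83.
front: 25.5 × 9.75 = 248.62 → 249.

right front 112; back 180; cuff 83; front 249.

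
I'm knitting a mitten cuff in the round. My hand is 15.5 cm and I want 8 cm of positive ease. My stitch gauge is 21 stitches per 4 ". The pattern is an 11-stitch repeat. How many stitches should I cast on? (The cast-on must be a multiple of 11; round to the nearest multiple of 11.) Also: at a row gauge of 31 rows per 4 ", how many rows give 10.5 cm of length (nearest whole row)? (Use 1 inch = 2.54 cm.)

Cast on 44 stitches; work 32 rows.

Finished = 15.5 + 8 = 23.5 cm.
23.5 cm × 1/2.54 = 9.25 inches.
21/4 = 5.25 sts per in; 9.25 × 5.25 = 48.57 sts.
Nearest multiple of 11 → 44.
10.5 cm = 4.13 inches; × 7.75 = 32.04 → 32 rows.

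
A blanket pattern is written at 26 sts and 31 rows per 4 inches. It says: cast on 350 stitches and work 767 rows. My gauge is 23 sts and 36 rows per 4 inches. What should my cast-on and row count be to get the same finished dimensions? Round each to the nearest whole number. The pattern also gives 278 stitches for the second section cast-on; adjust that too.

Cast on 310 stitches; work 891 rows; second section cast-on 246 stitches.

Stitches: 350 × 23/26 = 309.62 → 310.
Rows: 767 × 36/31 = 890.71 → 891.
second section cast-on: 278 × 23/26 = 245.92 → 246.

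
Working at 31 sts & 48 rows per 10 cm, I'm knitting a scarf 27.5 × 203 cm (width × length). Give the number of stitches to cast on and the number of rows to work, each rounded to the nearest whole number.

Cast on 85 stitches and work 974 rows.

Stitch gauge = 31/10 = 3.1 sts/cm; 27.5 × 3.1 = 85.25 → 85 sts.
Row gauge = 48/10 = 4.8 rows/cm; 203 × 4.8 = 974.40 → 974 rows.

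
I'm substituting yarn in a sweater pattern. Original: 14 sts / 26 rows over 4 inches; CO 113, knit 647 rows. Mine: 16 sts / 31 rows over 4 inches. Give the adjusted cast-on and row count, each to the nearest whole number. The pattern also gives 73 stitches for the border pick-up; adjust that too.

Stitches: 113 × 16/14 = 129.14 → 129.
Rows: 647 × 31/26 = 771.42 → 771.
border pick-up: 73 × 16/14 = 83.43 → 83.

Cast on 129 stitches; work 771 rows; border pick-up 83 stitches.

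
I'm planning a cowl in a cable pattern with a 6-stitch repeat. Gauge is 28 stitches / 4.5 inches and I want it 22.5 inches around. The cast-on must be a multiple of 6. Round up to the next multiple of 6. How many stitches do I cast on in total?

28 / 4.5 = 6.222 sts per inch.
22.5 × 6.222 = 140.00 sts.
Next multiple of 6: 144.

CO 144 sts.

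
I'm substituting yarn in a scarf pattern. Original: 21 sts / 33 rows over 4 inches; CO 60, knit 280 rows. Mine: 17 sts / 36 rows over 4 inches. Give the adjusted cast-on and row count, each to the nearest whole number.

Stitches: 60 × 17/21 = 48.57 → 49.
Rows: 280 × 36/33 = 305.45 → 305.

Cast on 49 stitches; work 305 rows.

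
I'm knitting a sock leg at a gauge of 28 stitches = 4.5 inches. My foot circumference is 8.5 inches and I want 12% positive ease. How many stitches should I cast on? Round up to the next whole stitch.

Finished = 8.5 × 1.12 = 9.52 in.
28 / 4.5 = 6.222 sts per inch.
9.52 × 6.222 = 59.24 sts.
→ 60 sts.

60 stitches.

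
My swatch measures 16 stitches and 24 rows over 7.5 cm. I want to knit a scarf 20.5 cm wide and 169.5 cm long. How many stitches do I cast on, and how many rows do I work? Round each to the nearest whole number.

Stitch gauge = 16/7.5 = 2.133 sts/cm; 20.5 × 2.133 = 43.73 → 44 sts.
Row gauge = 24/7.5 = 3.2 rows/cm; 169.5 × 3.2 = 542.40 → 542 rows.

Cast on 44 stitches and work 542 rows.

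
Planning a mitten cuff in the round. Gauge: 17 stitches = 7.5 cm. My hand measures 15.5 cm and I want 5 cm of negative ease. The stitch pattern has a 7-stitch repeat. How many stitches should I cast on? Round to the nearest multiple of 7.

21 stitches.

Finished = 15.5 − 5 = 10.5 cm.
17 / 7.5 = 2.267 sts/cm.
10.5 × 2.267 = 23.80 sts.
Nearest multiple of 7: 21.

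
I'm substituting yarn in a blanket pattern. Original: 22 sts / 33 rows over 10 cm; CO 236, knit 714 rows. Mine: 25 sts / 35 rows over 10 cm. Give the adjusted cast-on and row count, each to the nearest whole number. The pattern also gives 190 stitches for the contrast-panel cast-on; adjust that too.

Stitches: 236 × 25/22 = 268.18 → 268.
Rows: 714 × 35/33 = 757.27 → 757.
contrast-panel cast-on: 190 × 25/22 = 215.91 → 216.

Cast on 268 stitches; work 757 rows; contrast-panel cast-on 216 stitches.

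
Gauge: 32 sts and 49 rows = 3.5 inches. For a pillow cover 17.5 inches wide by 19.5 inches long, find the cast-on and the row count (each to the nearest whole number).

Cast on 160 stitches and work 273 rows.

Stitch gauge = 32/3.5 = 9.143 sts/in; 17.5 × 9.143 = 160.00 → 160 sts.
Row gauge = 49/3.5 = 14 rows/in; 19.5 × 14 = 273.00 → 273 rows.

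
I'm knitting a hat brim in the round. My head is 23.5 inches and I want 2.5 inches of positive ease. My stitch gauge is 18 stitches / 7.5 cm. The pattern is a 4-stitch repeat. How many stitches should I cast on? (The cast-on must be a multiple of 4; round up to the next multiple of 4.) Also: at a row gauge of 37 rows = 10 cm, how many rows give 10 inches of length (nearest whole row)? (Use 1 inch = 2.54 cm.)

Cast on 160 stitches; work 94 rows.

Finished = 23.5 + 2.5 = 26 inches.
26 inches × 2.54 = 66.04 cm.
18/7.5 = 2.4 sts per cm; 66.04 × 2.4 = 158.50 sts.
Next multiple of 4 → 160.
10 inches = 25.40 cm; × 3.7 = 93.98 → 94 rows.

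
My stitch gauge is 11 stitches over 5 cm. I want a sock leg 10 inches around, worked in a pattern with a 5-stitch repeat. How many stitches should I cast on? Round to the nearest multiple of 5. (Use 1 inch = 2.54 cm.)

10 in = 10 × 2.54 = 25.40 cm.
11 / 5 = 2.2 sts/cm.
25.40 × 2.2 = 55.88 sts.
→ 55.

Cast on 55 stitches.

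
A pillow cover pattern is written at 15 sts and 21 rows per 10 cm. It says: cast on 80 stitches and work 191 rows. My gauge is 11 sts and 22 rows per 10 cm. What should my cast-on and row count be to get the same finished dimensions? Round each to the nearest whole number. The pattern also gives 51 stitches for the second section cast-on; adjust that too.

Stitches: 80 × 11/15 = 58.67 → 59.
Rows: 191 × 22/21 = 200.10 → 200.
second section cast-on: 51 × 11/15 = 37.40 → 37.

Cast on 59 stitches; work 200 rows; second section cast-on 37 stitches.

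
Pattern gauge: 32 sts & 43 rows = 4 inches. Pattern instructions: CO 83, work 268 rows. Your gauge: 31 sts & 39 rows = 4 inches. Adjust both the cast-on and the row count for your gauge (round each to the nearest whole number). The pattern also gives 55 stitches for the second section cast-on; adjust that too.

Stitches: 83 × 31/32 = 80.41 → 80.
Rows: 268 × 39/43 = 243.07 → 243.
second section cast-on: 55 × 31/32 = 53.28 → 53.

Cast on 80 stitches; work 243 rows; second section cast-on 53 stitches.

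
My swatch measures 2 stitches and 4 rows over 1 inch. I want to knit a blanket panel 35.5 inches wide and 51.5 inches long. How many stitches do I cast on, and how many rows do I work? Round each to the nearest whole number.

Stitch gauge = 2/1 = 2 sts/in; 35.5 × 2 = 71.00 → 71 sts.
Row gauge = 4/1 = 4 rows/in; 51.5 × 4 = 206.00 → 206 rows.

Cast on 71 stitches and work 206 rows.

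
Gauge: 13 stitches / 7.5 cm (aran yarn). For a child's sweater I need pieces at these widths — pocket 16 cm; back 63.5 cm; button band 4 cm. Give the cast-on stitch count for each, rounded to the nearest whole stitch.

pocket 28; back 110; button band 7.

Rate = 13/7.5 = 1.733 sts per cm.
pocket: 16 × 1.733 = 27.73 → 28.
back: 63.5 × 1.733 = 110.07 → 110.
button band: 4 × 1.733 = 6.93 → 7.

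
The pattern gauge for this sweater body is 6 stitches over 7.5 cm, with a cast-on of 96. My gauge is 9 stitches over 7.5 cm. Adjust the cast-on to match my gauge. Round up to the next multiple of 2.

CO 144 sts.

Scale factor = 9 / 6 = 1.500.
96 × 9 / 6 = 144.00 sts.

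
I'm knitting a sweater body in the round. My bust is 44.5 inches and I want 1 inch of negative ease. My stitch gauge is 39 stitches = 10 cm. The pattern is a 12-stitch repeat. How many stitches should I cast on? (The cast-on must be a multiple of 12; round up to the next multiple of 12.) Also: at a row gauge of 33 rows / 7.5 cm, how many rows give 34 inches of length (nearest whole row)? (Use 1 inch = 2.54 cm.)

Cast on 432 stitches; work 380 rows.

Finished = 44.5 − 1 = 43.5 inches.
43.5 inches × 2.54 = 110.49 cm.
39/10 = 3.9 sts per cm; 110.49 × 3.9 = 430.91 sts.
Next multiple of 12 → 432.
34 inches = 86.36 cm; × 4.4 = 379.98 → 380 rows.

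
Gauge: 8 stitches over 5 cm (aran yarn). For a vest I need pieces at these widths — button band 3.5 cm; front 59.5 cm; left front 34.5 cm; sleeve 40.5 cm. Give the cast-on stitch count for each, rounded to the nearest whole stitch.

Rate = 8/5 = 1.6 sts per cm.
button band: 3.5 × 1.6 = 5.60 → 6.
front: 59.5 × 1.6 = 95.20 → 95.
left front: 34.5 × 1.6 = 55.20 → 55.
sleeve: 40.5 × 1.6 = 64.80 → 65.

button band 6; front 95; left front 55; sleeve 65.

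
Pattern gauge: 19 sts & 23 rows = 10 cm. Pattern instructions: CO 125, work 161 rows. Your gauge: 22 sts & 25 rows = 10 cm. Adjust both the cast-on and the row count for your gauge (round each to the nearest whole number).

Cast on 145 stitches; work 175 rows.

Stitches: 125 × 22/19 = 144.74 → 145.
Rows: 161 × 25/23 = 175.00 → 175.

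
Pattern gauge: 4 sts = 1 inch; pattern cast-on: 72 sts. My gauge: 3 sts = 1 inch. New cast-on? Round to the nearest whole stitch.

Scale factor = 3 / 4 = 0.750.
72 × 3 / 4 = 54.00 sts.

54 stitches.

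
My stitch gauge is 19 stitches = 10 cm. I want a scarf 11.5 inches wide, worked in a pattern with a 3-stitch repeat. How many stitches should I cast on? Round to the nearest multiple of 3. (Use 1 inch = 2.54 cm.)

11.5 in = 11.5 × 2.54 = 29.21 cm.
19 / 10 = 1.9 sts/cm.
29.21 × 1.9 = 55.50 sts.
→ 54.

Cast on 54 stitches.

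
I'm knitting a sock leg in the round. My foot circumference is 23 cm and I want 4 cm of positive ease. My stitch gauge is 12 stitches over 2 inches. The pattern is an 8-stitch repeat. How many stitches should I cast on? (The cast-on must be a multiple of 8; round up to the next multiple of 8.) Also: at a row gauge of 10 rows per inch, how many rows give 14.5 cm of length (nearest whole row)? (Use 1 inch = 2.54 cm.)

Finished = 23 + 4 = 27 cm.
27 cm × 1/2.54 = 10.63 inches.
12/2 = 6 sts per in; 10.63 × 6 = 63.78 sts.
Next multiple of 8 → 64.
14.5 cm = 5.71 inches; × 10 = 57.09 → 57 rows.

Cast on 64 stitches; work 57 rows.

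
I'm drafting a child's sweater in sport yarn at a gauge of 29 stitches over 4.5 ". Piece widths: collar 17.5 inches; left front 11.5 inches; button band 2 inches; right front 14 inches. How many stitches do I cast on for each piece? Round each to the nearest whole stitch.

Rate = 29/4.5 = 6.444 sts per in.
collar: 17.5 × 6.444 = 112.78 → 113.
left front: 11.5 × 6.444 = 74.11 → 74.
button band: 2 × 6.444 = 12.89 → 13.
right front: 14 × 6.444 = 90.22 → 90.

collar 113; left front 74; button band 13; right front 90.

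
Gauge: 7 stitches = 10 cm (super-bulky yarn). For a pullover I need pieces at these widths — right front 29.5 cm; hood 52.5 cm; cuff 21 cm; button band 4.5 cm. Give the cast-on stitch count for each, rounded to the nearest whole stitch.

right front 21; hood 37; cuff 15; button band 3.

Rate = 7/10 = 0.7 sts per cm.
right front: 29.5 × 0.7 = 20.65 → 21.
hood: 52.5 × 0.7 = 36.75 → 37.
cuff: 21 × 0.7 = 14.70 → 15.
button band: 4.5 × 0.7 = 3.15 → 3.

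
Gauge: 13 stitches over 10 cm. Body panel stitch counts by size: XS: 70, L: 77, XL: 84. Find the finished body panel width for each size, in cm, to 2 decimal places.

XS 53.85 cm; L 59.23 cm; XL 64.62 cm.

13/10 = 1.3 sts per cm.
XS: 70 / 1.3 = 53.846 → 53.85 cm.
L: 77 / 1.3 = 59.231 → 59.23 cm.
XL: 84 / 1.3 = 64.615 → 64.62 cm.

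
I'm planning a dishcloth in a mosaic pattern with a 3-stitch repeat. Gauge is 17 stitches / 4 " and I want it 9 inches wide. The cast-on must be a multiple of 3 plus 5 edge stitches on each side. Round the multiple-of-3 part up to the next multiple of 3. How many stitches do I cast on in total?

17 / 4 = 4.25 sts per inch.
9 × 4.25 = 38.25 sts.
Less 10 edge sts → 28.25 for the repeat.
Next multiple of 3: 30.
Add back 10 edge sts → 40.

40 stitches.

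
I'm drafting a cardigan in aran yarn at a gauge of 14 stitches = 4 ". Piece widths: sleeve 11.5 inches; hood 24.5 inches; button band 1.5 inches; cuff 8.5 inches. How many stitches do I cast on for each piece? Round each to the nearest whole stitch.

sleeve 40; hood 86; button band 5; cuff 30.

Rate = 14/4 = 3.5 sts per in.
sleeve: 11.5 × 3.5 = 40.25 → 40.
hood: 24.5 × 3.5 = 85.75 → 86.
button band: 1.5 × 3.5 = 5.25 → 5.
cuff: 8.5 × 3.5 = 29.75 → 30.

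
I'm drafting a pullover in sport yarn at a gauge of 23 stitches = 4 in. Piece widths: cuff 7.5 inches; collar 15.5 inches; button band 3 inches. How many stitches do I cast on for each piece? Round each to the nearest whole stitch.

cuff 43; collar 89; button band 17.

Rate = 23/4 = 5.75 sts per in.
cuff: 7.5 × 5.75 = 43.12 → 43.
collar: 15.5 × 5.75 = 89.12 → 89.
button band: 3 × 5.75 = 17.25 → 17.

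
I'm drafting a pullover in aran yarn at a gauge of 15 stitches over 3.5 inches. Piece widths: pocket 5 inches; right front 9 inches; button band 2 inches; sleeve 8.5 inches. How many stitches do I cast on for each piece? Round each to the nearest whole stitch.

pocket 21; right front 39; button band 9; sleeve 36.

Rate = 15/3.5 = 4.286 sts per in.
pocket: 5 × 4.286 = 21.43 → 21.
right front: 9 × 4.286 = 38.57 → 39.
button band: 2 × 4.286 = 8.57 → 9.
sleeve: 8.5 × 4.286 = 36.43 → 36.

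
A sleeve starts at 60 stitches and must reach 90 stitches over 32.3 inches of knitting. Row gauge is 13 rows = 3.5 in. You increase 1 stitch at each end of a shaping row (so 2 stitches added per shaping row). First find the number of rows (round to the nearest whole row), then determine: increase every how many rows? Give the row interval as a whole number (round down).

Increase every 8th row.

Rows = 32.3 × 3.714 = 120.0 → 120 rows.
Stitches to add: 30 → 15 shaping rows (at 2 st each).
120 / 15 = 8.00 → every 8 rows.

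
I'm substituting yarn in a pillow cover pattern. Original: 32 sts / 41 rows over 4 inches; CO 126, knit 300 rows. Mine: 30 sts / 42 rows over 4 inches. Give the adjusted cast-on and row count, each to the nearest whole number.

Stitches: 126 × 30/32 = 118.12 → 118.
Rows: 300 × 42/41 = 307.32 → 307.

Cast on 118 stitches; work 307 rows.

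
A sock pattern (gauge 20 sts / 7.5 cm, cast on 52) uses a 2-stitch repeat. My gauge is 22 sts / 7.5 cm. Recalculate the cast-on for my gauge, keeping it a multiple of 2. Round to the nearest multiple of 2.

52 × 22 / 20 = 57.20.
Nearest multiple of 2: 58.

CO 58 sts.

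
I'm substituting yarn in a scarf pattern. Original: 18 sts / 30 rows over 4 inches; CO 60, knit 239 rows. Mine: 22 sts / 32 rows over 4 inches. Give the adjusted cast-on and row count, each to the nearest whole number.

Cast on 73 stitches; work 255 rows.

Stitches: 60 × 22/18 = 73.33 → 73.
Rows: 239 × 32/30 = 254.93 → 255.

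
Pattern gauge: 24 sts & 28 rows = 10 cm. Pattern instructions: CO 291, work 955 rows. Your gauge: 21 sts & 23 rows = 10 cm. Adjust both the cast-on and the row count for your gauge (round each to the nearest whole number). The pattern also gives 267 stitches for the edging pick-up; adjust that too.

Stitches: 291 × 21/24 = 254.62 → 255.
Rows: 955 × 23/28 = 784.46 → 784.
edging pick-up: 267 × 21/24 = 233.62 → 234.

Cast on 255 stitches; work 784 rows; edging pick-up 234 stitches.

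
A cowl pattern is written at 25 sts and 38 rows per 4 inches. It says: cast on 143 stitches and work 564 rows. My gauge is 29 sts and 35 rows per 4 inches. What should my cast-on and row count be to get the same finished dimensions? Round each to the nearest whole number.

Stitches: 143 × 29/25 = 165.88 → 166.
Rows: 564 × 35/38 = 519.47 → 519.

Cast on 166 stitches; work 519 rows.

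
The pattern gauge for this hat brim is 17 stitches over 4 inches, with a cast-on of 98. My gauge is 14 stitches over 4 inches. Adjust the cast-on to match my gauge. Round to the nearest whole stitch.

Scale factor = 14 / 17 = 0.824.
98 × 14 / 17 = 80.71 sts.
→ 81 sts.

81 stitches.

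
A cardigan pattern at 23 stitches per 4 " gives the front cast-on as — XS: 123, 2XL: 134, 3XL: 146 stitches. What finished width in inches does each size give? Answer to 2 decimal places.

23/4 = 5.75 sts per in.
XS: 123 / 5.75 = 21.391 → 21.39 in.
2XL: 134 / 5.75 = 23.304 → 23.30 in.
3XL: 146 / 5.75 = 25.391 → 25.39 in.

XS 21.39 inches; 2XL 23.30 inches; 3XL 25.39 inches.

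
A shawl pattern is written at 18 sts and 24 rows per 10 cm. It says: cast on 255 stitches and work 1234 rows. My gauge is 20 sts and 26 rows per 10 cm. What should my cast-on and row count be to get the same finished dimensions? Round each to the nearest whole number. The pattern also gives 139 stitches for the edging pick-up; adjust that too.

Stitches: 255 × 20/18 = 283.33 → 283.
Rows: 1234 × 26/24 = 1336.83 → 1337.
edging pick-up: 139 × 20/18 = 154.44 → 154.

Cast on 283 stitches; work 1337 rows; edging pick-up 154 stitches.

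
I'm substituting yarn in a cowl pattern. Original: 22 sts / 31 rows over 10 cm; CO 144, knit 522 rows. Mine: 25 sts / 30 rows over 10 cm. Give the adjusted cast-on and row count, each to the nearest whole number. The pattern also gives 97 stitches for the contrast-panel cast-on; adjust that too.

Cast on 164 stitches; work 505 rows; contrast-panel cast-on 110 stitches.

Stitches: 144 × 25/22 = 163.64 → 164.
Rows: 522 × 30/31 = 505.16 → 505.
contrast-panel cast-on: 97 × 25/22 = 110.23 → 110.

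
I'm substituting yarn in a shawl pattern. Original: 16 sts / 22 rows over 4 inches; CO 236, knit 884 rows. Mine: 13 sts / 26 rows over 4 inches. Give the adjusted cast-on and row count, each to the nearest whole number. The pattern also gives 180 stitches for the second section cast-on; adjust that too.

Cast on 192 stitches; work 1045 rows; second section cast-on 146 stitches.

Stitches: 236 × 13/16 = 191.75 → 192.
Rows: 884 × 26/22 = 1044.73 → 1045.
second section cast-on: 180 × 13/16 = 146.25 → 146.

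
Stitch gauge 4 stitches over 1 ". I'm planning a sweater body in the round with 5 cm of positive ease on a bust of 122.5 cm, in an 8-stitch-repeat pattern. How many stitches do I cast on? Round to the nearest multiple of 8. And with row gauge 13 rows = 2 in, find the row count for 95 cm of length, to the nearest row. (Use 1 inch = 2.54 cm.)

Finished = 122.5 + 5 = 127.5 cm.
127.5 cm × 1/2.54 = 50.20 inches.
4/1 = 4 sts per in; 50.20 × 4 = 200.79 sts.
Nearest multiple of 8 → 200.
95 cm = 37.40 inches; × 6.5 = 243.11 → 243 rows.

Cast on 200 stitches; work 243 rows.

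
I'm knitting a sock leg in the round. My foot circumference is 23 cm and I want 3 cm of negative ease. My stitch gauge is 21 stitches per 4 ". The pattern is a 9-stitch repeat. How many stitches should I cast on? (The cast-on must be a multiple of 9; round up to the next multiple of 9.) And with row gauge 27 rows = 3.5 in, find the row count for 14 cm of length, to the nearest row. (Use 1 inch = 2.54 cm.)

Cast on 45 stitches; work 43 rows.

Finished = 23 − 3 = 20 cm.
20 cm × 1/2.54 = 7.87 inches.
21/4 = 5.25 sts per in; 7.87 × 5.25 = 41.34 sts.
Next multiple of 9 → 45.
14 cm = 5.51 inches; × 7.714 = 42.52 → 43 rows.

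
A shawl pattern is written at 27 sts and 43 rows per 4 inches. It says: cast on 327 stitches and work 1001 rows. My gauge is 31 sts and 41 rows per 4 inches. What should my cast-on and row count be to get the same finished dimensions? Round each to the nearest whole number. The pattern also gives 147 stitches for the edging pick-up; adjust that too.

Stitches: 327 × 31/27 = 375.44 → 375.
Rows: 1001 × 41/43 = 954.44 → 954.
edging pick-up: 147 × 31/27 = 168.78 → 169.

Cast on 375 stitches; work 954 rows; edging pick-up 169 stitches.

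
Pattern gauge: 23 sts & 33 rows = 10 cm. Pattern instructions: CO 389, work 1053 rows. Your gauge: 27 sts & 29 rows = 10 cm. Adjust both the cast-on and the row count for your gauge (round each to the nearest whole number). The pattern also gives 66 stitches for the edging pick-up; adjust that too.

Cast on 457 stitches; work 925 rows; edging pick-up 77 stitches.

Stitches: 389 × 27/23 = 456.65 → 457.
Rows: 1053 × 29/33 = 925.36 → 925.
edging pick-up: 66 × 27/23 = 77.48 → 77.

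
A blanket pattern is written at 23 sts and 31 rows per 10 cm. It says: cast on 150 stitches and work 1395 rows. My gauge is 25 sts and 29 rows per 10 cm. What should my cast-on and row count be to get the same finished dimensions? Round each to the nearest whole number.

Stitches: 150 × 25/23 = 163.04 → 163.
Rows: 1395 × 29/31 = 1305.00 → 1305.

Cast on 163 stitches; work 1305 rows.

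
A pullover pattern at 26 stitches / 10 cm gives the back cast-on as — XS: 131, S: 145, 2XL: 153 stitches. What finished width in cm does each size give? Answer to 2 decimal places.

26/10 = 2.6 sts per cm.
XS: 131 / 2.6 = 50.385 → 50.38 cm.
S: 145 / 2.6 = 55.769 → 55.77 cm.
2XL: 153 / 2.6 = 58.846 → 58.85 cm.

XS 50.38 cm; S 55.77 cm; 2XL 58.85 cm.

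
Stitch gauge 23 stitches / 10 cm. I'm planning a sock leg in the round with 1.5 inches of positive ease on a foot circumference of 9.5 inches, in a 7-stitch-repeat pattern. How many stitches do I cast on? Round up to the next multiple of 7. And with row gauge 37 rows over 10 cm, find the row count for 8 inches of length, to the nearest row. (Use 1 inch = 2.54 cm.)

Finished = 9.5 + 1.5 = 11 inches.
11 inches × 2.54 = 27.94 cm.
23/10 = 2.3 sts per cm; 27.94 × 2.3 = 64.26 sts.
Next multiple of 7 → 70.
8 inches = 20.32 cm; × 3.7 = 75.18 → 75 rows.

Cast on 70 stitches; work 75 rows.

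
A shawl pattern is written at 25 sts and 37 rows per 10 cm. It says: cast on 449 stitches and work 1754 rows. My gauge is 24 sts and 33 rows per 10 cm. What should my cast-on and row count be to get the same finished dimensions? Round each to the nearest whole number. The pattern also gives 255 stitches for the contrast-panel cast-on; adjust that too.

Stitches: 449 × 24/25 = 431.04 → 431.
Rows: 1754 × 33/37 = 1564.38 → 1564.
contrast-panel cast-on: 255 × 24/25 = 244.80 → 245.

Cast on 431 stitches; work 1564 rows; contrast-panel cast-on 245 stitches.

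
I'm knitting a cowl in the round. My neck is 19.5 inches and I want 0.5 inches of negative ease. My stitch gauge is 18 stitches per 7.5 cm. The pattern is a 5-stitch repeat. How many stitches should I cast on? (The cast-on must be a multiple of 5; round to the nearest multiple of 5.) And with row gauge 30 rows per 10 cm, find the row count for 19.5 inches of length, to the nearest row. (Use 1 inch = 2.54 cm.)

Finished = 19.5 − 0.5 = 19 inches.
19 inches × 2.54 = 48.26 cm.
18/7.5 = 2.4 sts per cm; 48.26 × 2.4 = 115.82 sts.
Nearest multiple of 5 → 115.
19.5 inches = 49.53 cm; × 3 = 148.59 → 149 rows.

Cast on 115 stitches; work 149 rows.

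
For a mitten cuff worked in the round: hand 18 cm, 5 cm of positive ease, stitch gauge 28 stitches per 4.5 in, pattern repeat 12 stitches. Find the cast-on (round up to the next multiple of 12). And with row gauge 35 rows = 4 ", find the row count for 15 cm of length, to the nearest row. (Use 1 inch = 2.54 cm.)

Finished = 18 + 5 = 23 cm.
23 cm × 1/2.54 = 9.06 inches.
28/4.5 = 6.222 sts per in; 9.06 × 6.222 = 56.34 sts.
Next multiple of 12 → 60.
15 cm = 5.91 inches; × 8.75 = 51.67 → 52 rows.

Cast on 60 stitches; work 52 rows.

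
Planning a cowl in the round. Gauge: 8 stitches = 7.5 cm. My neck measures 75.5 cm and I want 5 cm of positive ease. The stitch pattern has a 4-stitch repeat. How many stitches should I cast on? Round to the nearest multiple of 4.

CO 84 sts.

Finished = 75.5 + 5 = 80.5 cm.
8 / 7.5 = 1.067 sts/cm.
80.5 × 1.067 = 85.87 sts.
Nearest multiple of 4: 84.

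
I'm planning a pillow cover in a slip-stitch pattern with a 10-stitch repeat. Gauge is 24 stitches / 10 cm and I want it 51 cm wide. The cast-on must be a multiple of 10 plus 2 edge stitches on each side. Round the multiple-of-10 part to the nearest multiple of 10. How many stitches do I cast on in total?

24 / 10 = 2.4 sts per cm.
51 × 2.4 = 122.40 sts.
Less 4 edge sts → 118.40 for the repeat.
Nearest multiple of 10: 120.
Add back 4 edge sts → 124.

CO 124 sts.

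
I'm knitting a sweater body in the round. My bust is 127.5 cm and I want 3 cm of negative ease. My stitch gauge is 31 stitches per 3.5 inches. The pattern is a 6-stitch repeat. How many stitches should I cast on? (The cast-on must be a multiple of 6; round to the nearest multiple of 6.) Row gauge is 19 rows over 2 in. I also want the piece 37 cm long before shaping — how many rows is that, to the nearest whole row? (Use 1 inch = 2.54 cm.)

Cast on 432 stitches; work 138 rows.

Finished = 127.5 − 3 = 124.5 cm.
124.5 cm × 1/2.54 = 49.02 inches.
31/3.5 = 8.857 sts per in; 49.02 × 8.857 = 434.14 sts.
Nearest multiple of 6 → 432.
37 cm = 14.57 inches; × 9.5 = 138.39 → 138 rows.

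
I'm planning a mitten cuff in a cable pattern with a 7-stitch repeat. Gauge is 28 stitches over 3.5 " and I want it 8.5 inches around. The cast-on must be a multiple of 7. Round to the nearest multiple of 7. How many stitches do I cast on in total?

28 / 3.5 = 8 sts per inch.
8.5 × 8 = 68.00 sts.
Nearest multiple of 7: 70.

CO 70 sts.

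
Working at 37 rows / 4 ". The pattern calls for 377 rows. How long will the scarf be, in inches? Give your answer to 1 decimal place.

37 rows / 4 inch = 9.25 rows per inch.
377 / 9.25 = 40.76 inches.

40.8 inches.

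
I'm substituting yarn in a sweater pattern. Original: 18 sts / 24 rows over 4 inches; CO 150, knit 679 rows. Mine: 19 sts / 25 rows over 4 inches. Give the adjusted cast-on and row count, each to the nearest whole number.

Cast on 158 stitches; work 707 rows.

Stitches: 150 × 19/18 = 158.33 → 158.
Rows: 679 × 25/24 = 707.29 → 707.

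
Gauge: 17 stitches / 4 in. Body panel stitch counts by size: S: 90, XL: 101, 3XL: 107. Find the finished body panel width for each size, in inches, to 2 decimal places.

S 21.18 inches; XL 23.76 inches; 3XL 25.18 inches.

17/4 = 4.25 sts per in.
S: 90 / 4.25 = 21.176 → 21.18 in.
XL: 101 / 4.25 = 23.765 → 23.76 in.
3XL: 107 / 4.25 = 25.176 → 25.18 in.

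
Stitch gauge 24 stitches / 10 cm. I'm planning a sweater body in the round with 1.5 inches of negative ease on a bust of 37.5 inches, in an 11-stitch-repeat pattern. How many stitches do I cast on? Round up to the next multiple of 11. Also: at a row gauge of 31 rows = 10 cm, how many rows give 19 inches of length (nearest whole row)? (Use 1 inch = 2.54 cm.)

Cast on 220 stitches; work 150 rows.

Finished = 37.5 − 1.5 = 36 inches.
36 inches × 2.54 = 91.44 cm.
24/10 = 2.4 sts per cm; 91.44 × 2.4 = 219.46 sts.
Next multiple of 11 → 220.
19 inches = 48.26 cm; × 3.1 = 149.61 → 150 rows.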